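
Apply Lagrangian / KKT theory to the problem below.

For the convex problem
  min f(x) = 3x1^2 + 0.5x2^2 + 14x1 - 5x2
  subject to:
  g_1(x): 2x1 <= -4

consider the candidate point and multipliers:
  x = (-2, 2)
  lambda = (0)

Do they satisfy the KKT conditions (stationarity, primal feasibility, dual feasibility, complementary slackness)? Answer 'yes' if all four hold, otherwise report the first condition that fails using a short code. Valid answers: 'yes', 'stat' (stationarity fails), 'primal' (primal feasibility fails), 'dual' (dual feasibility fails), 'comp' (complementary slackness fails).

Gradient of f: grad f(x) = Q x + c = (2, -3)
Constraint values g_i(x) = a_i^T x - b_i:
  g_1((-2, 2)) = 0
Stationarity residual: grad f(x) + sum_i lambda_i a_i = (2, -3)
  -> stationarity FAILS
Primal feasibility (all g_i <= 0): OK
Dual feasibility (all lambda_i >= 0): OK
Complementary slackness (lambda_i * g_i(x) = 0 for all i): OK

Verdict: the first failing condition is stationarity -> stat.

stat


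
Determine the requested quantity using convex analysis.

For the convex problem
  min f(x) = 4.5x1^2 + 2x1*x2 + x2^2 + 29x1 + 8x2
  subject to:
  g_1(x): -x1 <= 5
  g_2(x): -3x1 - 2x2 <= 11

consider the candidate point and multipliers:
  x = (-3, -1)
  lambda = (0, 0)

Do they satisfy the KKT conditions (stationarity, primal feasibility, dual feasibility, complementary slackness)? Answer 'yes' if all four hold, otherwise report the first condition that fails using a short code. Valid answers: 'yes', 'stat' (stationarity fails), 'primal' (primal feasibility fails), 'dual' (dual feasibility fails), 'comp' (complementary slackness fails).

Gradient of f: grad f(x) = Q x + c = (0, 0)
Constraint values g_i(x) = a_i^T x - b_i:
  g_1((-3, -1)) = -2
  g_2((-3, -1)) = 0
Stationarity residual: grad f(x) + sum_i lambda_i a_i = (0, 0)
  -> stationarity OK
Primal feasibility (all g_i <= 0): OK
Dual feasibility (all lambda_i >= 0): OK
Complementary slackness (lambda_i * g_i(x) = 0 for all i): OK

Verdict: yes, KKT holds.

yes


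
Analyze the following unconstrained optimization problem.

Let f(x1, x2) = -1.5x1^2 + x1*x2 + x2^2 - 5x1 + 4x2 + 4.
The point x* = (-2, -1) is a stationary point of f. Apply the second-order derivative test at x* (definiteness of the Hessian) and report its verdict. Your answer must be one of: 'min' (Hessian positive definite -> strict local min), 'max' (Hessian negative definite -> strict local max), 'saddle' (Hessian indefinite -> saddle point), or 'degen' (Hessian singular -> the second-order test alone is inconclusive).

Compute the Hessian H = grad^2 f:
  H = [[-3, 1], [1, 2]]
Verify stationarity: grad f(x*) = H x* + g = (0, 0).
Eigenvalues of H: -3.1926, 2.1926.
Eigenvalues have mixed signs, so H is indefinite -> x* is a saddle point.

saddle


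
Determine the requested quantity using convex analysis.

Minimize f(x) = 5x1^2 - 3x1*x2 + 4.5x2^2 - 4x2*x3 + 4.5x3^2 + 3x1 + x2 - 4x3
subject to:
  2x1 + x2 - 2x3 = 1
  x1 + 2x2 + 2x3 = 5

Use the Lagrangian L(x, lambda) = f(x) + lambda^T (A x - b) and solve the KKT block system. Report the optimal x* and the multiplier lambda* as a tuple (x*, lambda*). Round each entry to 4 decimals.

Form the Lagrangian:
  L(x, lambda) = (1/2) x^T Q x + c^T x + lambda^T (A x - b)
Stationarity (grad_x L = 0): Q x + c + A^T lambda = 0.
Primal feasibility: A x = b.

This gives the KKT block system:
  [ Q   A^T ] [ x     ]   [-c ]
  [ A    0  ] [ lambda ] = [ b ]

Solving the linear system:
  x*      = (0.76, 1.24, 0.88)
  lambda* = (-2.4667, -1.9467)
  f(x*)   = 6.1

x* = (0.76, 1.24, 0.88), lambda* = (-2.4667, -1.9467)


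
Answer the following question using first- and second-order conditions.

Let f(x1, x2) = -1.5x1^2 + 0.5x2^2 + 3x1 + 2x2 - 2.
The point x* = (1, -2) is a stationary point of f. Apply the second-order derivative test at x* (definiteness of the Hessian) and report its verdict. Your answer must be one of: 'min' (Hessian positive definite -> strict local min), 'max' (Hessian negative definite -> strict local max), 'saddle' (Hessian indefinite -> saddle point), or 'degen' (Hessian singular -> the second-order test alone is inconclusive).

Compute the Hessian H = grad^2 f:
  H = [[-3, 0], [0, 1]]
Verify stationarity: grad f(x*) = H x* + g = (0, 0).
Eigenvalues of H: -3, 1.
Eigenvalues have mixed signs, so H is indefinite -> x* is a saddle point.

saddle


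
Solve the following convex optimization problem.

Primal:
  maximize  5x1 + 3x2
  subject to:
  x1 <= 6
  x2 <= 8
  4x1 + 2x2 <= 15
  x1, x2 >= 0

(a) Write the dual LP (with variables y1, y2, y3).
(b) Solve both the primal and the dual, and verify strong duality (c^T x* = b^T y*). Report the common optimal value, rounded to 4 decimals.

The standard primal-dual pair for 'max c^T x s.t. A x <= b, x >= 0' is:
  Dual:  min b^T y  s.t.  A^T y >= c,  y >= 0.

So the dual LP is:
  minimize  6y1 + 8y2 + 15y3
  subject to:
    y1 + 4y3 >= 5
    y2 + 2y3 >= 3
    y1, y2, y3 >= 0

Solving the primal: x* = (0, 7.5).
  primal value c^T x* = 22.5.
Solving the dual: y* = (0, 0, 1.5).
  dual value b^T y* = 22.5.
Strong duality: c^T x* = b^T y*. Confirmed.

22.5


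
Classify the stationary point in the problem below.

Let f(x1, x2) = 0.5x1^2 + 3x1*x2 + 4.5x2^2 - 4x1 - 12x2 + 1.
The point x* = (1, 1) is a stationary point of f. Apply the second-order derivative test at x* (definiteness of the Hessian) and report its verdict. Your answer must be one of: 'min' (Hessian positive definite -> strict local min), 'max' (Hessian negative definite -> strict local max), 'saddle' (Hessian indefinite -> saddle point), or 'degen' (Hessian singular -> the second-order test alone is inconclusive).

Compute the Hessian H = grad^2 f:
  H = [[1, 3], [3, 9]]
Verify stationarity: grad f(x*) = H x* + g = (0, 0).
Eigenvalues of H: 0, 10.
H has a zero eigenvalue (singular; positive semidefinite but not definite), so H is neither positive definite, negative definite, nor indefinite. The second-order test alone is inconclusive -> degen.
(Indeed, f is constant along the null direction of H through x*, so x* is not a strict local extremum.)

degen


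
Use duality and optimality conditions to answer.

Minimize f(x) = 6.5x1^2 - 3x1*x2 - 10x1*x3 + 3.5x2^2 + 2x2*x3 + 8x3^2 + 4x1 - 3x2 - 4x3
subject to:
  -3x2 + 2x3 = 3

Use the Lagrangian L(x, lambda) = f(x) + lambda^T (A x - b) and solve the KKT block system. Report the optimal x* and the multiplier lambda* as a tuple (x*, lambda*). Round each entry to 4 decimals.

Form the Lagrangian:
  L(x, lambda) = (1/2) x^T Q x + c^T x + lambda^T (A x - b)
Stationarity (grad_x L = 0): Q x + c + A^T lambda = 0.
Primal feasibility: A x = b.

This gives the KKT block system:
  [ Q   A^T ] [ x     ]   [-c ]
  [ A    0  ] [ lambda ] = [ b ]

Solving the linear system:
  x*      = (-0.0032, -0.6134, 0.5799)
  lambda* = (-2.0415)
  f(x*)   = 2.8163

x* = (-0.0032, -0.6134, 0.5799), lambda* = (-2.0415)


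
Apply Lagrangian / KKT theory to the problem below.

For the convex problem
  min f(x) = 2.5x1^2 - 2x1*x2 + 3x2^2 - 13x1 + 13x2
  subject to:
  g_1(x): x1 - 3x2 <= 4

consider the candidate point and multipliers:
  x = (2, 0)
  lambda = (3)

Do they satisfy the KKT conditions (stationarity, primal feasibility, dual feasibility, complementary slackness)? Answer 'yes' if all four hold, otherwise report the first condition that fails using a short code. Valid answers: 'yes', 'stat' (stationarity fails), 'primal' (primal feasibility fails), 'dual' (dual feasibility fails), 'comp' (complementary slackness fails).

Gradient of f: grad f(x) = Q x + c = (-3, 9)
Constraint values g_i(x) = a_i^T x - b_i:
  g_1((2, 0)) = -2
Stationarity residual: grad f(x) + sum_i lambda_i a_i = (0, 0)
  -> stationarity OK
Primal feasibility (all g_i <= 0): OK
Dual feasibility (all lambda_i >= 0): OK
Complementary slackness (lambda_i * g_i(x) = 0 for all i): FAILS

Verdict: the first failing condition is complementary_slackness -> comp.

comp


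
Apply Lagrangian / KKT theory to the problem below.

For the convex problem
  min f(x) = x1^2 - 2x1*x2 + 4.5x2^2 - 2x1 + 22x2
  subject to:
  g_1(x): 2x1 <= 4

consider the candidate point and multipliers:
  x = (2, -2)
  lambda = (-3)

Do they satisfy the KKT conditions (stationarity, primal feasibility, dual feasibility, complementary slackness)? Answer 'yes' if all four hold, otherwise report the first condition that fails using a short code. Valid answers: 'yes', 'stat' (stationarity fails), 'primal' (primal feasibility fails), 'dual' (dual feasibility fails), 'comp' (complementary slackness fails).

Gradient of f: grad f(x) = Q x + c = (6, 0)
Constraint values g_i(x) = a_i^T x - b_i:
  g_1((2, -2)) = 0
Stationarity residual: grad f(x) + sum_i lambda_i a_i = (0, 0)
  -> stationarity OK
Primal feasibility (all g_i <= 0): OK
Dual feasibility (all lambda_i >= 0): FAILS
Complementary slackness (lambda_i * g_i(x) = 0 for all i): OK

Verdict: the first failing condition is dual_feasibility -> dual.

dual


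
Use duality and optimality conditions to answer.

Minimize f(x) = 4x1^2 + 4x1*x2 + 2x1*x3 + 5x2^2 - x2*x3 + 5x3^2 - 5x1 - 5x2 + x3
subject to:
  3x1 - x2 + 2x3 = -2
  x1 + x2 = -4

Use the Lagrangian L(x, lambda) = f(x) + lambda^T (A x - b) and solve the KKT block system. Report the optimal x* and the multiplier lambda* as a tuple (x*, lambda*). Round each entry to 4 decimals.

Form the Lagrangian:
  L(x, lambda) = (1/2) x^T Q x + c^T x + lambda^T (A x - b)
Stationarity (grad_x L = 0): Q x + c + A^T lambda = 0.
Primal feasibility: A x = b.

This gives the KKT block system:
  [ Q   A^T ] [ x     ]   [-c ]
  [ A    0  ] [ lambda ] = [ b ]

Solving the linear system:
  x*      = (-1.7105, -2.2895, 0.4211)
  lambda* = (-2.0395, 33.1184)
  f(x*)   = 74.4079

x* = (-1.7105, -2.2895, 0.4211), lambda* = (-2.0395, 33.1184)


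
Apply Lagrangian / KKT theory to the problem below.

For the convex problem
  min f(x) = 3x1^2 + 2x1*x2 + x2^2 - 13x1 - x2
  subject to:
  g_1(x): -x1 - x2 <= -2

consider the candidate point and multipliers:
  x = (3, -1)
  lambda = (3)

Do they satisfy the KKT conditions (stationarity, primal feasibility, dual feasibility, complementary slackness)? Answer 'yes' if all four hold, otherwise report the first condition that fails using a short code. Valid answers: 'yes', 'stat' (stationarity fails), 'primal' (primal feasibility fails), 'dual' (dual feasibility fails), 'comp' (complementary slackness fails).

Gradient of f: grad f(x) = Q x + c = (3, 3)
Constraint values g_i(x) = a_i^T x - b_i:
  g_1((3, -1)) = 0
Stationarity residual: grad f(x) + sum_i lambda_i a_i = (0, 0)
  -> stationarity OK
Primal feasibility (all g_i <= 0): OK
Dual feasibility (all lambda_i >= 0): OK
Complementary slackness (lambda_i * g_i(x) = 0 for all i): OK

Verdict: yes, KKT holds.

yes


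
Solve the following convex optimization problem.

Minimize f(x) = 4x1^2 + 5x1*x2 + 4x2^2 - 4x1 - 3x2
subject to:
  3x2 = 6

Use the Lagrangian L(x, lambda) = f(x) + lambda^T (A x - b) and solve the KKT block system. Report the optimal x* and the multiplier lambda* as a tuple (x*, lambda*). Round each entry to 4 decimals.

Form the Lagrangian:
  L(x, lambda) = (1/2) x^T Q x + c^T x + lambda^T (A x - b)
Stationarity (grad_x L = 0): Q x + c + A^T lambda = 0.
Primal feasibility: A x = b.

This gives the KKT block system:
  [ Q   A^T ] [ x     ]   [-c ]
  [ A    0  ] [ lambda ] = [ b ]

Solving the linear system:
  x*      = (-0.75, 2)
  lambda* = (-3.0833)
  f(x*)   = 7.75

x* = (-0.75, 2), lambda* = (-3.0833)


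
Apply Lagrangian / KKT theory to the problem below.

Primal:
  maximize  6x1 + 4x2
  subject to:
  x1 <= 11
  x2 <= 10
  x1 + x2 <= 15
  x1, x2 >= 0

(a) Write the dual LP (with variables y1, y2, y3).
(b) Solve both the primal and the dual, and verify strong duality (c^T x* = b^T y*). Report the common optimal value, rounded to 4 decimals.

The standard primal-dual pair for 'max c^T x s.t. A x <= b, x >= 0' is:
  Dual:  min b^T y  s.t.  A^T y >= c,  y >= 0.

So the dual LP is:
  minimize  11y1 + 10y2 + 15y3
  subject to:
    y1 + y3 >= 6
    y2 + y3 >= 4
    y1, y2, y3 >= 0

Solving the primal: x* = (11, 4).
  primal value c^T x* = 82.
Solving the dual: y* = (2, 0, 4).
  dual value b^T y* = 82.
Strong duality: c^T x* = b^T y*. Confirmed.

82


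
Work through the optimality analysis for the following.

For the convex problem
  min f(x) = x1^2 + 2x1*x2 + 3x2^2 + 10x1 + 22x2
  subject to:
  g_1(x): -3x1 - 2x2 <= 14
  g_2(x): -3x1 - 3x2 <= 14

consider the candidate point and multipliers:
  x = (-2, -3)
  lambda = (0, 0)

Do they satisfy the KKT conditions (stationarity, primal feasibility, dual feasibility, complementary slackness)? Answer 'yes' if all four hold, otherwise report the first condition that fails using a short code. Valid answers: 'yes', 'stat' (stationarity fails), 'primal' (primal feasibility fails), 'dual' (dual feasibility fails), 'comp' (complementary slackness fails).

Gradient of f: grad f(x) = Q x + c = (0, 0)
Constraint values g_i(x) = a_i^T x - b_i:
  g_1((-2, -3)) = -2
  g_2((-2, -3)) = 1
Stationarity residual: grad f(x) + sum_i lambda_i a_i = (0, 0)
  -> stationarity OK
Primal feasibility (all g_i <= 0): FAILS
Dual feasibility (all lambda_i >= 0): OK
Complementary slackness (lambda_i * g_i(x) = 0 for all i): OK

Verdict: the first failing condition is primal_feasibility -> primal.

primal


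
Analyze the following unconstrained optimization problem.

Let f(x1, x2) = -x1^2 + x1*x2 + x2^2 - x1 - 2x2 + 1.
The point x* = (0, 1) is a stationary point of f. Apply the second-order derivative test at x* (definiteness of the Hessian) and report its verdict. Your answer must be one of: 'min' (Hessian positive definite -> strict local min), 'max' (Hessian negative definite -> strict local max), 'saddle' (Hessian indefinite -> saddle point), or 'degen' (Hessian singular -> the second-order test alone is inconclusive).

Compute the Hessian H = grad^2 f:
  H = [[-2, 1], [1, 2]]
Verify stationarity: grad f(x*) = H x* + g = (0, 0).
Eigenvalues of H: -2.2361, 2.2361.
Eigenvalues have mixed signs, so H is indefinite -> x* is a saddle point.

saddle


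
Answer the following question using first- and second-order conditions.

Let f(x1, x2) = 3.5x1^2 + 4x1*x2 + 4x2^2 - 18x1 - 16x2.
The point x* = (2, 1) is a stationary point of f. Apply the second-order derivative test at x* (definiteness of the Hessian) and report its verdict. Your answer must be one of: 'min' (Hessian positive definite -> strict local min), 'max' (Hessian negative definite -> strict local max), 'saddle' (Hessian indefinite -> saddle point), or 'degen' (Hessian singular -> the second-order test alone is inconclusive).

Compute the Hessian H = grad^2 f:
  H = [[7, 4], [4, 8]]
Verify stationarity: grad f(x*) = H x* + g = (0, 0).
Eigenvalues of H: 3.4689, 11.5311.
Both eigenvalues > 0, so H is positive definite -> x* is a strict local min.

min


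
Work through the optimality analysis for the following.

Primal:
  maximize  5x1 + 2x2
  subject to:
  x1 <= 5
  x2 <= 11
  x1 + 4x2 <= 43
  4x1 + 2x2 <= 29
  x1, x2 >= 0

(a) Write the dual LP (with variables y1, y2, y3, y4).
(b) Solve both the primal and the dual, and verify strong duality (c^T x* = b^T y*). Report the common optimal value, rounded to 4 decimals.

The standard primal-dual pair for 'max c^T x s.t. A x <= b, x >= 0' is:
  Dual:  min b^T y  s.t.  A^T y >= c,  y >= 0.

So the dual LP is:
  minimize  5y1 + 11y2 + 43y3 + 29y4
  subject to:
    y1 + y3 + 4y4 >= 5
    y2 + 4y3 + 2y4 >= 2
    y1, y2, y3, y4 >= 0

Solving the primal: x* = (5, 4.5).
  primal value c^T x* = 34.
Solving the dual: y* = (1, 0, 0, 1).
  dual value b^T y* = 34.
Strong duality: c^T x* = b^T y*. Confirmed.

34


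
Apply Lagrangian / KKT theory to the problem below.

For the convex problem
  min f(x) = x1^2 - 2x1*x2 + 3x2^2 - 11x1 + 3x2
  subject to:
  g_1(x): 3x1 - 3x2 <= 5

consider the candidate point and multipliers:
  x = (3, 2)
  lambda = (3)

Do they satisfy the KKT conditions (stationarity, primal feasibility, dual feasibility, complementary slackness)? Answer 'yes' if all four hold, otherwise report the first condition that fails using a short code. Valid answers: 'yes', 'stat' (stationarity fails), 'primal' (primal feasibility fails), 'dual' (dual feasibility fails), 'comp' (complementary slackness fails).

Gradient of f: grad f(x) = Q x + c = (-9, 9)
Constraint values g_i(x) = a_i^T x - b_i:
  g_1((3, 2)) = -2
Stationarity residual: grad f(x) + sum_i lambda_i a_i = (0, 0)
  -> stationarity OK
Primal feasibility (all g_i <= 0): OK
Dual feasibility (all lambda_i >= 0): OK
Complementary slackness (lambda_i * g_i(x) = 0 for all i): FAILS

Verdict: the first failing condition is complementary_slackness -> comp.

comp


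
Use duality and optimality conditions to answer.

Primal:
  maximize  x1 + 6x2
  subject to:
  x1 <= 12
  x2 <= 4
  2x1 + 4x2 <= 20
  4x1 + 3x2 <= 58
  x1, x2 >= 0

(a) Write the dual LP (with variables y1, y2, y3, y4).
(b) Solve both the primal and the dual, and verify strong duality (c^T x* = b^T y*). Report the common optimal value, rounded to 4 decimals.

The standard primal-dual pair for 'max c^T x s.t. A x <= b, x >= 0' is:
  Dual:  min b^T y  s.t.  A^T y >= c,  y >= 0.

So the dual LP is:
  minimize  12y1 + 4y2 + 20y3 + 58y4
  subject to:
    y1 + 2y3 + 4y4 >= 1
    y2 + 4y3 + 3y4 >= 6
    y1, y2, y3, y4 >= 0

Solving the primal: x* = (2, 4).
  primal value c^T x* = 26.
Solving the dual: y* = (0, 4, 0.5, 0).
  dual value b^T y* = 26.
Strong duality: c^T x* = b^T y*. Confirmed.

26


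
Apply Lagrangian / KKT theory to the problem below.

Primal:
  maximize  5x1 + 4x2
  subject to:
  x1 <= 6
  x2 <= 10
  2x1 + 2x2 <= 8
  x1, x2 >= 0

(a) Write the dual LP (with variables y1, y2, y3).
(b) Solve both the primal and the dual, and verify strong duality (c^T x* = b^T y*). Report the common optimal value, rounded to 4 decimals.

The standard primal-dual pair for 'max c^T x s.t. A x <= b, x >= 0' is:
  Dual:  min b^T y  s.t.  A^T y >= c,  y >= 0.

So the dual LP is:
  minimize  6y1 + 10y2 + 8y3
  subject to:
    y1 + 2y3 >= 5
    y2 + 2y3 >= 4
    y1, y2, y3 >= 0

Solving the primal: x* = (4, 0).
  primal value c^T x* = 20.
Solving the dual: y* = (0, 0, 2.5).
  dual value b^T y* = 20.
Strong duality: c^T x* = b^T y*. Confirmed.

20


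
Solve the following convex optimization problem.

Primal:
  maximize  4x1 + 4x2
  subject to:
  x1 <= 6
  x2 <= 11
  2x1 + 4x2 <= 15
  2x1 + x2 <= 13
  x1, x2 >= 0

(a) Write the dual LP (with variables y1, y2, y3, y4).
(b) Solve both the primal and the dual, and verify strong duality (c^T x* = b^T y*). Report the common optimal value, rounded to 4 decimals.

The standard primal-dual pair for 'max c^T x s.t. A x <= b, x >= 0' is:
  Dual:  min b^T y  s.t.  A^T y >= c,  y >= 0.

So the dual LP is:
  minimize  6y1 + 11y2 + 15y3 + 13y4
  subject to:
    y1 + 2y3 + 2y4 >= 4
    y2 + 4y3 + y4 >= 4
    y1, y2, y3, y4 >= 0

Solving the primal: x* = (6, 0.75).
  primal value c^T x* = 27.
Solving the dual: y* = (2, 0, 1, 0).
  dual value b^T y* = 27.
Strong duality: c^T x* = b^T y*. Confirmed.

27


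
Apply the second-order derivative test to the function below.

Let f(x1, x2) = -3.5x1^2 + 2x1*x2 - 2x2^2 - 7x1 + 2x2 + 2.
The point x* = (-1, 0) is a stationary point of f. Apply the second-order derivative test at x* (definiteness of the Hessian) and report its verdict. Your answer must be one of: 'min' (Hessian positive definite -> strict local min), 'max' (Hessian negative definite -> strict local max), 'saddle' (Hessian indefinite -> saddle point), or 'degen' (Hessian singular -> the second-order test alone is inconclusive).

Compute the Hessian H = grad^2 f:
  H = [[-7, 2], [2, -4]]
Verify stationarity: grad f(x*) = H x* + g = (0, 0).
Eigenvalues of H: -8, -3.
Both eigenvalues < 0, so H is negative definite -> x* is a strict local max.

max


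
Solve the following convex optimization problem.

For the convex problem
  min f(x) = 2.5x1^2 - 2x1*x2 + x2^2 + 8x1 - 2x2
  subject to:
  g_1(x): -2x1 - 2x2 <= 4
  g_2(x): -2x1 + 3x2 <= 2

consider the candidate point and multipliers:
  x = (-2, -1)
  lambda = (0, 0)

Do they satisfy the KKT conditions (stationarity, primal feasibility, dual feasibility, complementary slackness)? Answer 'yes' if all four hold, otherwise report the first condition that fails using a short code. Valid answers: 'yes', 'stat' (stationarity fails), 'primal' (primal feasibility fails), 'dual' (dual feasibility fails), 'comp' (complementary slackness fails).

Gradient of f: grad f(x) = Q x + c = (0, 0)
Constraint values g_i(x) = a_i^T x - b_i:
  g_1((-2, -1)) = 2
  g_2((-2, -1)) = -1
Stationarity residual: grad f(x) + sum_i lambda_i a_i = (0, 0)
  -> stationarity OK
Primal feasibility (all g_i <= 0): FAILS
Dual feasibility (all lambda_i >= 0): OK
Complementary slackness (lambda_i * g_i(x) = 0 for all i): OK

Verdict: the first failing condition is primal_feasibility -> primal.

primal


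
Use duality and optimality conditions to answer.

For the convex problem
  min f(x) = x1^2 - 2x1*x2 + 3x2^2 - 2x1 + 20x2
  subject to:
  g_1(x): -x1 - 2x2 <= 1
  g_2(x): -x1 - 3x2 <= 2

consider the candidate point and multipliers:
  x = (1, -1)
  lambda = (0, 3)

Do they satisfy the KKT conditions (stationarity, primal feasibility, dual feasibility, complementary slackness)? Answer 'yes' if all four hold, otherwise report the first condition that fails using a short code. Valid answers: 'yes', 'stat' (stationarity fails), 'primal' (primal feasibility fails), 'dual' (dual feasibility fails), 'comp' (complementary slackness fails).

Gradient of f: grad f(x) = Q x + c = (2, 12)
Constraint values g_i(x) = a_i^T x - b_i:
  g_1((1, -1)) = 0
  g_2((1, -1)) = 0
Stationarity residual: grad f(x) + sum_i lambda_i a_i = (-1, 3)
  -> stationarity FAILS
Primal feasibility (all g_i <= 0): OK
Dual feasibility (all lambda_i >= 0): OK
Complementary slackness (lambda_i * g_i(x) = 0 for all i): OK

Verdict: the first failing condition is stationarity -> stat.

stat


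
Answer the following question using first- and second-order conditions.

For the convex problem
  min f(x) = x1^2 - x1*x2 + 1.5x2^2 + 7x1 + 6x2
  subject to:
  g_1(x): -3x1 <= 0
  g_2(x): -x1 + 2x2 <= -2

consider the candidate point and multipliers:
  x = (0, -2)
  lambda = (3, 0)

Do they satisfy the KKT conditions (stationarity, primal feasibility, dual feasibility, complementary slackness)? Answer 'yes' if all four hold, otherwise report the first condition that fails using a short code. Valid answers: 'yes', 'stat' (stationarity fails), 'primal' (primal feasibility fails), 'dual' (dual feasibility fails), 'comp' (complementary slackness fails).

Gradient of f: grad f(x) = Q x + c = (9, 0)
Constraint values g_i(x) = a_i^T x - b_i:
  g_1((0, -2)) = 0
  g_2((0, -2)) = -2
Stationarity residual: grad f(x) + sum_i lambda_i a_i = (0, 0)
  -> stationarity OK
Primal feasibility (all g_i <= 0): OK
Dual feasibility (all lambda_i >= 0): OK
Complementary slackness (lambda_i * g_i(x) = 0 for all i): OK

Verdict: yes, KKT holds.

yes


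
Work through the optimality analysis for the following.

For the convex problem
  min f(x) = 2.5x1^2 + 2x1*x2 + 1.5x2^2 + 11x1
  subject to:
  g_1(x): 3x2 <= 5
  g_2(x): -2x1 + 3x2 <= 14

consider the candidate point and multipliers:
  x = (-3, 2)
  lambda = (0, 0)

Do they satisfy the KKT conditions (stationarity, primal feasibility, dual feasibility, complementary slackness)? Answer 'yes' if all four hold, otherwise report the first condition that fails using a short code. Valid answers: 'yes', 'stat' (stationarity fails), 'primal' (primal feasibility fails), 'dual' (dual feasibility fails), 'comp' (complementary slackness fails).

Gradient of f: grad f(x) = Q x + c = (0, 0)
Constraint values g_i(x) = a_i^T x - b_i:
  g_1((-3, 2)) = 1
  g_2((-3, 2)) = -2
Stationarity residual: grad f(x) + sum_i lambda_i a_i = (0, 0)
  -> stationarity OK
Primal feasibility (all g_i <= 0): FAILS
Dual feasibility (all lambda_i >= 0): OK
Complementary slackness (lambda_i * g_i(x) = 0 for all i): OK

Verdict: the first failing condition is primal_feasibility -> primal.

primal


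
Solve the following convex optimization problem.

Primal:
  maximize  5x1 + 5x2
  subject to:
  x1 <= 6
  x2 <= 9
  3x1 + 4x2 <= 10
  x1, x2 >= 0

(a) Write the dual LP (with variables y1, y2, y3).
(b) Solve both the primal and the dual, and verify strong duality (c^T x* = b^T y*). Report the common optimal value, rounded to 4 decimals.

The standard primal-dual pair for 'max c^T x s.t. A x <= b, x >= 0' is:
  Dual:  min b^T y  s.t.  A^T y >= c,  y >= 0.

So the dual LP is:
  minimize  6y1 + 9y2 + 10y3
  subject to:
    y1 + 3y3 >= 5
    y2 + 4y3 >= 5
    y1, y2, y3 >= 0

Solving the primal: x* = (3.3333, 0).
  primal value c^T x* = 16.6667.
Solving the dual: y* = (0, 0, 1.6667).
  dual value b^T y* = 16.6667.
Strong duality: c^T x* = b^T y*. Confirmed.

16.6667


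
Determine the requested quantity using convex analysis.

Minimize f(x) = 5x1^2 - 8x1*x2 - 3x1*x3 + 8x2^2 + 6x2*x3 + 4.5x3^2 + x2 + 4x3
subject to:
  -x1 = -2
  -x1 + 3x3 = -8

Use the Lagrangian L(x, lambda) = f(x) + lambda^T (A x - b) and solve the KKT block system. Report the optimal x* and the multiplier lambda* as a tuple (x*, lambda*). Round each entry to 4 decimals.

Form the Lagrangian:
  L(x, lambda) = (1/2) x^T Q x + c^T x + lambda^T (A x - b)
Stationarity (grad_x L = 0): Q x + c + A^T lambda = 0.
Primal feasibility: A x = b.

This gives the KKT block system:
  [ Q   A^T ] [ x     ]   [-c ]
  [ A    0  ] [ lambda ] = [ b ]

Solving the linear system:
  x*      = (2, 1.6875, -2)
  lambda* = (9.2083, 3.2917)
  f(x*)   = 19.2188

x* = (2, 1.6875, -2), lambda* = (9.2083, 3.2917)


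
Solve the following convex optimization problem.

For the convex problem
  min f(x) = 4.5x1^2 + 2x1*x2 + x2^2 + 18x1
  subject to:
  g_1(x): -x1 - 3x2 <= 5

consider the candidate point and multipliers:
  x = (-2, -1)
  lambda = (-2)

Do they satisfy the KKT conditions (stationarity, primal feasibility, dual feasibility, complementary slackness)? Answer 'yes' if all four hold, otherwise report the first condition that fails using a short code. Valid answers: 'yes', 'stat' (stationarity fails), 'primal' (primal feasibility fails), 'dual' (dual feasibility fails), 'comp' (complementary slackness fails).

Gradient of f: grad f(x) = Q x + c = (-2, -6)
Constraint values g_i(x) = a_i^T x - b_i:
  g_1((-2, -1)) = 0
Stationarity residual: grad f(x) + sum_i lambda_i a_i = (0, 0)
  -> stationarity OK
Primal feasibility (all g_i <= 0): OK
Dual feasibility (all lambda_i >= 0): FAILS
Complementary slackness (lambda_i * g_i(x) = 0 for all i): OK

Verdict: the first failing condition is dual_feasibility -> dual.

dual


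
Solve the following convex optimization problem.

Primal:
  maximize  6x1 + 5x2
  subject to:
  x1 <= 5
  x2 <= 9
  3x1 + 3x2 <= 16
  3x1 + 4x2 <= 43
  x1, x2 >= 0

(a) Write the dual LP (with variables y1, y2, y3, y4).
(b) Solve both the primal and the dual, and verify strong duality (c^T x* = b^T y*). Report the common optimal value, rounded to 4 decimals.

The standard primal-dual pair for 'max c^T x s.t. A x <= b, x >= 0' is:
  Dual:  min b^T y  s.t.  A^T y >= c,  y >= 0.

So the dual LP is:
  minimize  5y1 + 9y2 + 16y3 + 43y4
  subject to:
    y1 + 3y3 + 3y4 >= 6
    y2 + 3y3 + 4y4 >= 5
    y1, y2, y3, y4 >= 0

Solving the primal: x* = (5, 0.3333).
  primal value c^T x* = 31.6667.
Solving the dual: y* = (1, 0, 1.6667, 0).
  dual value b^T y* = 31.6667.
Strong duality: c^T x* = b^T y*. Confirmed.

31.6667


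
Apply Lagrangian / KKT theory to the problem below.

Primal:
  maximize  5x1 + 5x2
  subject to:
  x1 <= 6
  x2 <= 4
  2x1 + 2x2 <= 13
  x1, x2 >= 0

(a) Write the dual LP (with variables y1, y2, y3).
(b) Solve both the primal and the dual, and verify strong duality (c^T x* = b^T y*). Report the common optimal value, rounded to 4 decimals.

The standard primal-dual pair for 'max c^T x s.t. A x <= b, x >= 0' is:
  Dual:  min b^T y  s.t.  A^T y >= c,  y >= 0.

So the dual LP is:
  minimize  6y1 + 4y2 + 13y3
  subject to:
    y1 + 2y3 >= 5
    y2 + 2y3 >= 5
    y1, y2, y3 >= 0

Solving the primal: x* = (2.5, 4).
  primal value c^T x* = 32.5.
Solving the dual: y* = (0, 0, 2.5).
  dual value b^T y* = 32.5.
Strong duality: c^T x* = b^T y*. Confirmed.

32.5


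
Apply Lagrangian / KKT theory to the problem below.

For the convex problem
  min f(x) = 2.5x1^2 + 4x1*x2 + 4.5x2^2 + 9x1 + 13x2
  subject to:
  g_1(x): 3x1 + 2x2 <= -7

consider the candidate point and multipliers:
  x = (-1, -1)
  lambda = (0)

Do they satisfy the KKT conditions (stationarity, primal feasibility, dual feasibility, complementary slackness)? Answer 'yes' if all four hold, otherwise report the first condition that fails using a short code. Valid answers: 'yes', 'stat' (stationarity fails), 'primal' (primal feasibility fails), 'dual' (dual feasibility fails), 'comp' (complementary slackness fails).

Gradient of f: grad f(x) = Q x + c = (0, 0)
Constraint values g_i(x) = a_i^T x - b_i:
  g_1((-1, -1)) = 2
Stationarity residual: grad f(x) + sum_i lambda_i a_i = (0, 0)
  -> stationarity OK
Primal feasibility (all g_i <= 0): FAILS
Dual feasibility (all lambda_i >= 0): OK
Complementary slackness (lambda_i * g_i(x) = 0 for all i): OK

Verdict: the first failing condition is primal_feasibility -> primal.

primal


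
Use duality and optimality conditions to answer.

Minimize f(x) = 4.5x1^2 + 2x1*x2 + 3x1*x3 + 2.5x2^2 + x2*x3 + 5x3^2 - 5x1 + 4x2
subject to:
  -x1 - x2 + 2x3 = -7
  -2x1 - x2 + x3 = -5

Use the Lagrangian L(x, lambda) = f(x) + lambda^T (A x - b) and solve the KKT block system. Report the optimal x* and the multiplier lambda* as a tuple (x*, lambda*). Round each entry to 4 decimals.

Form the Lagrangian:
  L(x, lambda) = (1/2) x^T Q x + c^T x + lambda^T (A x - b)
Stationarity (grad_x L = 0): Q x + c + A^T lambda = 0.
Primal feasibility: A x = b.

This gives the KKT block system:
  [ Q   A^T ] [ x     ]   [-c ]
  [ A    0  ] [ lambda ] = [ b ]

Solving the linear system:
  x*      = (0.75, 0.75, -2.75)
  lambda* = (18, -11.5)
  f(x*)   = 33.875

x* = (0.75, 0.75, -2.75), lambda* = (18, -11.5)


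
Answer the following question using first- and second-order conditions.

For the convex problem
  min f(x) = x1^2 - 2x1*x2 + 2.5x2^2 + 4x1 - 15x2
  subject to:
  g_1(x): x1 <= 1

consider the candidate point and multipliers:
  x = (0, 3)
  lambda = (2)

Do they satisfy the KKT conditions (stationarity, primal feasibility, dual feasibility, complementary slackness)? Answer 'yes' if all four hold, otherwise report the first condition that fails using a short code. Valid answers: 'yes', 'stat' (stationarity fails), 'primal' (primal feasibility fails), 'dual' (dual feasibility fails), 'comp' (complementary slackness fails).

Gradient of f: grad f(x) = Q x + c = (-2, 0)
Constraint values g_i(x) = a_i^T x - b_i:
  g_1((0, 3)) = -1
Stationarity residual: grad f(x) + sum_i lambda_i a_i = (0, 0)
  -> stationarity OK
Primal feasibility (all g_i <= 0): OK
Dual feasibility (all lambda_i >= 0): OK
Complementary slackness (lambda_i * g_i(x) = 0 for all i): FAILS

Verdict: the first failing condition is complementary_slackness -> comp.

comp


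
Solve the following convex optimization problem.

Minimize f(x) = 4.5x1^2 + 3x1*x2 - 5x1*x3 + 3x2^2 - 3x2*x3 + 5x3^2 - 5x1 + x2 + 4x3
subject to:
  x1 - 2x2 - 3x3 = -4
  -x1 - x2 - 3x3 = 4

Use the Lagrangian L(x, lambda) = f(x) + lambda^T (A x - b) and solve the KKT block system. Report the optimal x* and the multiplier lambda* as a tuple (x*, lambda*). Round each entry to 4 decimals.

Form the Lagrangian:
  L(x, lambda) = (1/2) x^T Q x + c^T x + lambda^T (A x - b)
Stationarity (grad_x L = 0): Q x + c + A^T lambda = 0.
Primal feasibility: A x = b.

This gives the KKT block system:
  [ Q   A^T ] [ x     ]   [-c ]
  [ A    0  ] [ lambda ] = [ b ]

Solving the linear system:
  x*      = (-2.8701, 2.2597, -1.1299)
  lambda* = (9.2468, -9.1558)
  f(x*)   = 42.8506

x* = (-2.8701, 2.2597, -1.1299), lambda* = (9.2468, -9.1558)


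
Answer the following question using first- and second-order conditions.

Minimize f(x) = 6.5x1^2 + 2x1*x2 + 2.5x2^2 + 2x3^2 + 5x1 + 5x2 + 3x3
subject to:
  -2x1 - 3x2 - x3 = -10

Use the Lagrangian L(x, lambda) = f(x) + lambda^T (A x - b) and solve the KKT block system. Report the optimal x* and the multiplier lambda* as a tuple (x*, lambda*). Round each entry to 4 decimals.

Form the Lagrangian:
  L(x, lambda) = (1/2) x^T Q x + c^T x + lambda^T (A x - b)
Stationarity (grad_x L = 0): Q x + c + A^T lambda = 0.
Primal feasibility: A x = b.

This gives the KKT block system:
  [ Q   A^T ] [ x     ]   [-c ]
  [ A    0  ] [ lambda ] = [ b ]

Solving the linear system:
  x*      = (0.1891, 2.9045, 0.9084)
  lambda* = (6.6335)
  f(x*)   = 42.2641

x* = (0.1891, 2.9045, 0.9084), lambda* = (6.6335)


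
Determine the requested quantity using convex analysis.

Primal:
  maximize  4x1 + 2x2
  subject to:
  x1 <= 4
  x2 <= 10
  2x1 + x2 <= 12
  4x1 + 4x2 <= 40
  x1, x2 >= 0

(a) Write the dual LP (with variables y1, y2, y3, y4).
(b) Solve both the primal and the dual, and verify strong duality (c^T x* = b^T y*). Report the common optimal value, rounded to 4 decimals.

The standard primal-dual pair for 'max c^T x s.t. A x <= b, x >= 0' is:
  Dual:  min b^T y  s.t.  A^T y >= c,  y >= 0.

So the dual LP is:
  minimize  4y1 + 10y2 + 12y3 + 40y4
  subject to:
    y1 + 2y3 + 4y4 >= 4
    y2 + y3 + 4y4 >= 2
    y1, y2, y3, y4 >= 0

Solving the primal: x* = (2, 8).
  primal value c^T x* = 24.
Solving the dual: y* = (0, 0, 2, 0).
  dual value b^T y* = 24.
Strong duality: c^T x* = b^T y*. Confirmed.

24


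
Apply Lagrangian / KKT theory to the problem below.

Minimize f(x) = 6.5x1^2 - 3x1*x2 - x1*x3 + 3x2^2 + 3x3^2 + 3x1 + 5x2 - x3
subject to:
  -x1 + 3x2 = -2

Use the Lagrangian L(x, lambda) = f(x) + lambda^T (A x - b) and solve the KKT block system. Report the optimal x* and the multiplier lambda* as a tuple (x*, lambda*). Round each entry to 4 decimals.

Form the Lagrangian:
  L(x, lambda) = (1/2) x^T Q x + c^T x + lambda^T (A x - b)
Stationarity (grad_x L = 0): Q x + c + A^T lambda = 0.
Primal feasibility: A x = b.

This gives the KKT block system:
  [ Q   A^T ] [ x     ]   [-c ]
  [ A    0  ] [ lambda ] = [ b ]

Solving the linear system:
  x*      = (-0.4493, -0.8164, 0.0918)
  lambda* = (-0.4831)
  f(x*)   = -3.244

x* = (-0.4493, -0.8164, 0.0918), lambda* = (-0.4831)


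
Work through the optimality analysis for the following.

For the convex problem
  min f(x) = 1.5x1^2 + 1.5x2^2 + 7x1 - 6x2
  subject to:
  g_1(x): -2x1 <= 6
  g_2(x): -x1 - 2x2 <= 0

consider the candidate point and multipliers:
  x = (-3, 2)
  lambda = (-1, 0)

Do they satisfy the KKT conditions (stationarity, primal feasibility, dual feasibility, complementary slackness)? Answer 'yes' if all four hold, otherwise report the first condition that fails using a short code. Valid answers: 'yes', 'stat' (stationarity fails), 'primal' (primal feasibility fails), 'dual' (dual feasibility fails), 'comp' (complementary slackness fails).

Gradient of f: grad f(x) = Q x + c = (-2, 0)
Constraint values g_i(x) = a_i^T x - b_i:
  g_1((-3, 2)) = 0
  g_2((-3, 2)) = -1
Stationarity residual: grad f(x) + sum_i lambda_i a_i = (0, 0)
  -> stationarity OK
Primal feasibility (all g_i <= 0): OK
Dual feasibility (all lambda_i >= 0): FAILS
Complementary slackness (lambda_i * g_i(x) = 0 for all i): OK

Verdict: the first failing condition is dual_feasibility -> dual.

dual


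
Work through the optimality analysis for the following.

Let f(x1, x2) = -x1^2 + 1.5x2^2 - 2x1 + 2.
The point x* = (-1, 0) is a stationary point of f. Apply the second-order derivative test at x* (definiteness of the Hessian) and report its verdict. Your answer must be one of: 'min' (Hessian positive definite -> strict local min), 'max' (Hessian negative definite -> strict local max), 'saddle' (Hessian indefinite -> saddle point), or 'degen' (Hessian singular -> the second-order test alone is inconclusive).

Compute the Hessian H = grad^2 f:
  H = [[-2, 0], [0, 3]]
Verify stationarity: grad f(x*) = H x* + g = (0, 0).
Eigenvalues of H: -2, 3.
Eigenvalues have mixed signs, so H is indefinite -> x* is a saddle point.

saddle


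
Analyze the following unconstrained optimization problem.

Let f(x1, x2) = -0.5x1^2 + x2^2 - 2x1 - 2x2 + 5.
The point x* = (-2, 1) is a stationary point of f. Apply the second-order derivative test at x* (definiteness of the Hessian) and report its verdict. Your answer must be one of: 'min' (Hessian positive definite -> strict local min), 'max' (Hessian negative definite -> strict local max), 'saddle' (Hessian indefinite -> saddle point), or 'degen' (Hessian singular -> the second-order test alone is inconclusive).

Compute the Hessian H = grad^2 f:
  H = [[-1, 0], [0, 2]]
Verify stationarity: grad f(x*) = H x* + g = (0, 0).
Eigenvalues of H: -1, 2.
Eigenvalues have mixed signs, so H is indefinite -> x* is a saddle point.

saddle


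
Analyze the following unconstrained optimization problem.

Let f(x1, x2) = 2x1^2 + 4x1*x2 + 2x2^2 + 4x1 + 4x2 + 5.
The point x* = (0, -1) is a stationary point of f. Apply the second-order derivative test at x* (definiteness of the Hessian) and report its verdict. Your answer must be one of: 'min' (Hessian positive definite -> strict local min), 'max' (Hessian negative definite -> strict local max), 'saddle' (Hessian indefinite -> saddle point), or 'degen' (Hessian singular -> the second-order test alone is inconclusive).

Compute the Hessian H = grad^2 f:
  H = [[4, 4], [4, 4]]
Verify stationarity: grad f(x*) = H x* + g = (0, 0).
Eigenvalues of H: 0, 8.
H has a zero eigenvalue (singular; positive semidefinite but not definite), so H is neither positive definite, negative definite, nor indefinite. The second-order test alone is inconclusive -> degen.
(Indeed, f is constant along the null direction of H through x*, so x* is not a strict local extremum.)

degen


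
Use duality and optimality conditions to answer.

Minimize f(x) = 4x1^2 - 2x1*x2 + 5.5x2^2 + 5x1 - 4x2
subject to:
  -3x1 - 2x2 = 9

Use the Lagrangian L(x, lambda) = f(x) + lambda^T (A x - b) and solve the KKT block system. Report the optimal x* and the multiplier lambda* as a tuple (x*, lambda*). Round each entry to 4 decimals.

Form the Lagrangian:
  L(x, lambda) = (1/2) x^T Q x + c^T x + lambda^T (A x - b)
Stationarity (grad_x L = 0): Q x + c + A^T lambda = 0.
Primal feasibility: A x = b.

This gives the KKT block system:
  [ Q   A^T ] [ x     ]   [-c ]
  [ A    0  ] [ lambda ] = [ b ]

Solving the linear system:
  x*      = (-2.4323, -0.8516)
  lambda* = (-4.2516)
  f(x*)   = 14.7548

x* = (-2.4323, -0.8516), lambda* = (-4.2516)


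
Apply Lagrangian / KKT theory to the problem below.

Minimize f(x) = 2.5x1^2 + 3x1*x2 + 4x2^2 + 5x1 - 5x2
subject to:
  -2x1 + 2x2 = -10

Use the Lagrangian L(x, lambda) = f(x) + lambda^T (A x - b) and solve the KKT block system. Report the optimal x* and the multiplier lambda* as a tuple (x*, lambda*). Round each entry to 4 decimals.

Form the Lagrangian:
  L(x, lambda) = (1/2) x^T Q x + c^T x + lambda^T (A x - b)
Stationarity (grad_x L = 0): Q x + c + A^T lambda = 0.
Primal feasibility: A x = b.

This gives the KKT block system:
  [ Q   A^T ] [ x     ]   [-c ]
  [ A    0  ] [ lambda ] = [ b ]

Solving the linear system:
  x*      = (2.8947, -2.1053)
  lambda* = (6.5789)
  f(x*)   = 45.3947

x* = (2.8947, -2.1053), lambda* = (6.5789)


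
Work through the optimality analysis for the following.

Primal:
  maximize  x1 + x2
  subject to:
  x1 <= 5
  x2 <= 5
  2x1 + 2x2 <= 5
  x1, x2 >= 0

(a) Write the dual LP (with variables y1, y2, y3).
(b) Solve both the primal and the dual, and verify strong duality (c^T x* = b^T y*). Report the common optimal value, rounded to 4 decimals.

The standard primal-dual pair for 'max c^T x s.t. A x <= b, x >= 0' is:
  Dual:  min b^T y  s.t.  A^T y >= c,  y >= 0.

So the dual LP is:
  minimize  5y1 + 5y2 + 5y3
  subject to:
    y1 + 2y3 >= 1
    y2 + 2y3 >= 1
    y1, y2, y3 >= 0

Solving the primal: x* = (2.5, 0).
  primal value c^T x* = 2.5.
Solving the dual: y* = (0, 0, 0.5).
  dual value b^T y* = 2.5.
Strong duality: c^T x* = b^T y*. Confirmed.

2.5


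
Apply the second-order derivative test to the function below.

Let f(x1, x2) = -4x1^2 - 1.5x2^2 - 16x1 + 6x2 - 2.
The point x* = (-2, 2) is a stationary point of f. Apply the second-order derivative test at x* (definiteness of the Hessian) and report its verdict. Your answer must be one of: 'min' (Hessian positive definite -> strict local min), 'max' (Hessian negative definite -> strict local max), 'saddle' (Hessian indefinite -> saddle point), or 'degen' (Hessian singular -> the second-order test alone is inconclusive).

Compute the Hessian H = grad^2 f:
  H = [[-8, 0], [0, -3]]
Verify stationarity: grad f(x*) = H x* + g = (0, 0).
Eigenvalues of H: -8, -3.
Both eigenvalues < 0, so H is negative definite -> x* is a strict local max.

max
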